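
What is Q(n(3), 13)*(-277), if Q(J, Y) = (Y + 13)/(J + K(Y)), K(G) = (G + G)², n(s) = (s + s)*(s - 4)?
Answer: -3601/335 ≈ -10.749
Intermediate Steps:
n(s) = 2*s*(-4 + s) (n(s) = (2*s)*(-4 + s) = 2*s*(-4 + s))
K(G) = 4*G² (K(G) = (2*G)² = 4*G²)
Q(J, Y) = (13 + Y)/(J + 4*Y²) (Q(J, Y) = (Y + 13)/(J + 4*Y²) = (13 + Y)/(J + 4*Y²))
Q(n(3), 13)*(-277) = ((13 + 13)/(2*3*(-4 + 3) + 4*13²))*(-277) = (26/(2*3*(-1) + 4*169))*(-277) = (26/(-6 + 676))*(-277) = (26/670)*(-277) = ((1/670)*26)*(-277) = (13/335)*(-277) = -3601/335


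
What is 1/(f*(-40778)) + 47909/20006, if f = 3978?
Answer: 3885776428775/1622635484652 ≈ 2.3947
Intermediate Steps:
1/(f*(-40778)) + 47909/20006 = 1/(3978*(-40778)) + 47909/20006 = (1/3978)*(-1/40778) + 47909*(1/20006) = -1/162214884 + 47909/20006 = 3885776428775/1622635484652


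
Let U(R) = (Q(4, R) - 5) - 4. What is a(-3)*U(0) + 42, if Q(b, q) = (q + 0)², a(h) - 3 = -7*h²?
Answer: 582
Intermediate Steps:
a(h) = 3 - 7*h²
Q(b, q) = q²
U(R) = -9 + R² (U(R) = (R² - 5) - 4 = (-5 + R²) - 4 = -9 + R²)
a(-3)*U(0) + 42 = (3 - 7*(-3)²)*(-9 + 0²) + 42 = (3 - 7*9)*(-9 + 0) + 42 = (3 - 63)*(-9) + 42 = -60*(-9) + 42 = 540 + 42 = 582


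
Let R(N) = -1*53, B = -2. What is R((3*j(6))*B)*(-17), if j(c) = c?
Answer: 901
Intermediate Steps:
R(N) = -53
R((3*j(6))*B)*(-17) = -53*(-17) = 901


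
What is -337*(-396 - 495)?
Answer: 300267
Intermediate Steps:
-337*(-396 - 495) = -337*(-891) = 300267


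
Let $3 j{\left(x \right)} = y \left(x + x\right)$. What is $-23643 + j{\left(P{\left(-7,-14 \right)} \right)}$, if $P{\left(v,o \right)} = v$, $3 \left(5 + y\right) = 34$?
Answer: $- \frac{213053}{9} \approx -23673.0$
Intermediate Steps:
$y = \frac{19}{3}$ ($y = -5 + \frac{1}{3} \cdot 34 = -5 + \frac{34}{3} = \frac{19}{3} \approx 6.3333$)
$j{\left(x \right)} = \frac{38 x}{9}$ ($j{\left(x \right)} = \frac{\frac{19}{3} \left(x + x\right)}{3} = \frac{\frac{19}{3} \cdot 2 x}{3} = \frac{\frac{38}{3} x}{3} = \frac{38 x}{9}$)
$-23643 + j{\left(P{\left(-7,-14 \right)} \right)} = -23643 + \frac{38}{9} \left(-7\right) = -23643 - \frac{266}{9} = - \frac{213053}{9}$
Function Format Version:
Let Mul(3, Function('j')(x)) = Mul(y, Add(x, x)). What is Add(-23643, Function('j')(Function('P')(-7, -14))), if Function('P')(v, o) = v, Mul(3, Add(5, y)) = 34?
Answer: Rational(-213053, 9) ≈ -23673.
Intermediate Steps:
y = Rational(19, 3) (y = Add(-5, Mul(Rational(1, 3), 34)) = Add(-5, Rational(34, 3)) = Rational(19, 3) ≈ 6.3333)
Function('j')(x) = Mul(Rational(38, 9), x) (Function('j')(x) = Mul(Rational(1, 3), Mul(Rational(19, 3), Add(x, x))) = Mul(Rational(1, 3), Mul(Rational(19, 3), Mul(2, x))) = Mul(Rational(1, 3), Mul(Rational(38, 3), x)) = Mul(Rational(38, 9), x))
Add(-23643, Function('j')(Function('P')(-7, -14))) = Add(-23643, Mul(Rational(38, 9), -7)) = Add(-23643, Rational(-266, 9)) = Rational(-213053, 9)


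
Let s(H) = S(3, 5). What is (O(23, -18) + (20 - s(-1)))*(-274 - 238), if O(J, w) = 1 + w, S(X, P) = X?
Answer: 0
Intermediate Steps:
s(H) = 3
(O(23, -18) + (20 - s(-1)))*(-274 - 238) = ((1 - 18) + (20 - 1*3))*(-274 - 238) = (-17 + (20 - 3))*(-512) = (-17 + 17)*(-512) = 0*(-512) = 0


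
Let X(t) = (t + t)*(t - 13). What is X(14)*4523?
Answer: 126644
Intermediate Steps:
X(t) = 2*t*(-13 + t) (X(t) = (2*t)*(-13 + t) = 2*t*(-13 + t))
X(14)*4523 = (2*14*(-13 + 14))*4523 = (2*14*1)*4523 = 28*4523 = 126644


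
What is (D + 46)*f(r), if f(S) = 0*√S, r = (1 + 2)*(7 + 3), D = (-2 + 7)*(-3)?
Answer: 0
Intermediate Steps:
D = -15 (D = 5*(-3) = -15)
r = 30 (r = 3*10 = 30)
f(S) = 0
(D + 46)*f(r) = (-15 + 46)*0 = 31*0 = 0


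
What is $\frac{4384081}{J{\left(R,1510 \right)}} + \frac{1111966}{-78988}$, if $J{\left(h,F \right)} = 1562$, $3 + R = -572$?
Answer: $\frac{43069112392}{15422407} \approx 2792.6$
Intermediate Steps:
$R = -575$ ($R = -3 - 572 = -575$)
$\frac{4384081}{J{\left(R,1510 \right)}} + \frac{1111966}{-78988} = \frac{4384081}{1562} + \frac{1111966}{-78988} = 4384081 \cdot \frac{1}{1562} + 1111966 \left(- \frac{1}{78988}\right) = \frac{4384081}{1562} - \frac{555983}{39494} = \frac{43069112392}{15422407}$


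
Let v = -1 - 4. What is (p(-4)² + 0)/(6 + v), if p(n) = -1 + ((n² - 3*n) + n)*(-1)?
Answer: 625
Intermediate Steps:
v = -5
p(n) = -1 - n² + 2*n (p(n) = -1 + (n² - 2*n)*(-1) = -1 + (-n² + 2*n) = -1 - n² + 2*n)
(p(-4)² + 0)/(6 + v) = ((-1 - 1*(-4)² + 2*(-4))² + 0)/(6 - 5) = ((-1 - 1*16 - 8)² + 0)/1 = 1*((-1 - 16 - 8)² + 0) = 1*((-25)² + 0) = 1*(625 + 0) = 1*625 = 625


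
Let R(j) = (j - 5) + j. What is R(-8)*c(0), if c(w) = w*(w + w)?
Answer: 0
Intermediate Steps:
c(w) = 2*w² (c(w) = w*(2*w) = 2*w²)
R(j) = -5 + 2*j (R(j) = (-5 + j) + j = -5 + 2*j)
R(-8)*c(0) = (-5 + 2*(-8))*(2*0²) = (-5 - 16)*(2*0) = -21*0 = 0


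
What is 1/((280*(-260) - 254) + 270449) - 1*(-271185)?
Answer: 53530563076/197395 ≈ 2.7119e+5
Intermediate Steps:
1/((280*(-260) - 254) + 270449) - 1*(-271185) = 1/((-72800 - 254) + 270449) + 271185 = 1/(-73054 + 270449) + 271185 = 1/197395 + 271185 = 53530563076/197395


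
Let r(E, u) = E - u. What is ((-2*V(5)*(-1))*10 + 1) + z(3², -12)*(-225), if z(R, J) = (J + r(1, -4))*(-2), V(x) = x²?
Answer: -2649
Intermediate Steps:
z(R, J) = -10 - 2*J (z(R, J) = (J + (1 - 1*(-4)))*(-2) = (J + (1 + 4))*(-2) = (J + 5)*(-2) = (5 + J)*(-2) = -10 - 2*J)
((-2*V(5)*(-1))*10 + 1) + z(3², -12)*(-225) = ((-2*5²*(-1))*10 + 1) + (-10 - 2*(-12))*(-225) = ((-2*25*(-1))*10 + 1) + (-10 + 24)*(-225) = (-50*(-1)*10 + 1) + 14*(-225) = (50*10 + 1) - 3150 = (500 + 1) - 3150 = 501 - 3150 = -2649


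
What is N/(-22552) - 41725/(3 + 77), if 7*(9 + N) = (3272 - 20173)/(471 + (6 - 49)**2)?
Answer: -191019223539/366244480 ≈ -521.56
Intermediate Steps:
N = -163061/16240 (N = -9 + ((3272 - 20173)/(471 + (6 - 49)**2))/7 = -9 + (-16901/(471 + (-43)**2))/7 = -9 + (-16901/(471 + 1849))/7 = -9 + (-16901/2320)/7 = -9 + (-16901*1/2320)/7 = -9 + (1/7)*(-16901/2320) = -9 - 16901/16240 = -163061/16240 ≈ -10.041)
N/(-22552) - 41725/(3 + 77) = -163061/16240/(-22552) - 41725/(3 + 77) = -163061/16240*(-1/22552) - 41725/(1*80) = 163061/366244480 - 41725/80 = 163061/366244480 - 41725*1/80 = 163061/366244480 - 8345/16 = -191019223539/366244480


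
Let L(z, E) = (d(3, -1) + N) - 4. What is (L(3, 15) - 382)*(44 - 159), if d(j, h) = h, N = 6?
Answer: 43815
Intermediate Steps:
L(z, E) = 1 (L(z, E) = (-1 + 6) - 4 = 5 - 4 = 1)
(L(3, 15) - 382)*(44 - 159) = (1 - 382)*(44 - 159) = -381*(-115) = 43815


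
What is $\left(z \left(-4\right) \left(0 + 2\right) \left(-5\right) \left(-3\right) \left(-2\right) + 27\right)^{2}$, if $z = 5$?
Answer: $1505529$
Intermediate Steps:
$\left(z \left(-4\right) \left(0 + 2\right) \left(-5\right) \left(-3\right) \left(-2\right) + 27\right)^{2} = \left(5 \left(-4\right) \left(0 + 2\right) \left(-5\right) \left(-3\right) \left(-2\right) + 27\right)^{2} = \left(\left(-20\right) 2 \left(-5\right) \left(-3\right) \left(-2\right) + 27\right)^{2} = \left(\left(-40\right) \left(-5\right) \left(-3\right) \left(-2\right) + 27\right)^{2} = \left(200 \left(-3\right) \left(-2\right) + 27\right)^{2} = \left(\left(-600\right) \left(-2\right) + 27\right)^{2} = \left(1200 + 27\right)^{2} = 1227^{2} = 1505529$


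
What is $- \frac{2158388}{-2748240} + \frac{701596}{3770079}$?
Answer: $\frac{838787288641}{863423492580} \approx 0.97147$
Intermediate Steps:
$- \frac{2158388}{-2748240} + \frac{701596}{3770079} = \left(-2158388\right) \left(- \frac{1}{2748240}\right) + 701596 \cdot \frac{1}{3770079} = \frac{539597}{687060} + \frac{701596}{3770079} = \frac{838787288641}{863423492580}$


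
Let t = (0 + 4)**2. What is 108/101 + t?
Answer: 1724/101 ≈ 17.069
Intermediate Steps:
t = 16 (t = 4**2 = 16)
108/101 + t = 108/101 + 16 = 1724/101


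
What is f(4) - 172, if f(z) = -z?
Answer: -176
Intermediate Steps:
f(4) - 172 = -1*4 - 172 = -4 - 172 = -176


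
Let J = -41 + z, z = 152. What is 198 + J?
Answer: 309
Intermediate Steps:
J = 111 (J = -41 + 152 = 111)
198 + J = 198 + 111 = 309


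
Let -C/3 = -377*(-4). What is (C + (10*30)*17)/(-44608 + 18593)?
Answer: -576/26015 ≈ -0.022141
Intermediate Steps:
C = -4524 (C = -(-1131)*(-4) = -3*1508 = -4524)
(C + (10*30)*17)/(-44608 + 18593) = (-4524 + (10*30)*17)/(-44608 + 18593) = (-4524 + 300*17)/(-26015) = (-4524 + 5100)*(-1/26015) = 576*(-1/26015) = -576/26015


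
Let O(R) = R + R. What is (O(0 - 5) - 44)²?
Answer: 2916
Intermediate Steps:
O(R) = 2*R
(O(0 - 5) - 44)² = (2*(0 - 5) - 44)² = (2*(-5) - 44)² = (-10 - 44)² = (-54)² = 2916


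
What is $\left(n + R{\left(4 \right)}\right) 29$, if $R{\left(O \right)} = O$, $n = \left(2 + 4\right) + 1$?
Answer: $319$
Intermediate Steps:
$n = 7$ ($n = 6 + 1 = 7$)
$\left(n + R{\left(4 \right)}\right) 29 = \left(7 + 4\right) 29 = 11 \cdot 29 = 319$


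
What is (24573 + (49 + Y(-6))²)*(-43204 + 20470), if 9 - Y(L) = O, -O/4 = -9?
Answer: -569645838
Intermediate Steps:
O = 36 (O = -4*(-9) = 36)
Y(L) = -27 (Y(L) = 9 - 1*36 = 9 - 36 = -27)
(24573 + (49 + Y(-6))²)*(-43204 + 20470) = (24573 + (49 - 27)²)*(-43204 + 20470) = (24573 + 22²)*(-22734) = (24573 + 484)*(-22734) = 25057*(-22734) = -569645838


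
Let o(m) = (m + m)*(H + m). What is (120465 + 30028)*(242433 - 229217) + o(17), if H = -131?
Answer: 1988911612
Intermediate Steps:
o(m) = 2*m*(-131 + m) (o(m) = (m + m)*(-131 + m) = (2*m)*(-131 + m) = 2*m*(-131 + m))
(120465 + 30028)*(242433 - 229217) + o(17) = (120465 + 30028)*(242433 - 229217) + 2*17*(-131 + 17) = 150493*13216 + 2*17*(-114) = 1988915488 - 3876 = 1988911612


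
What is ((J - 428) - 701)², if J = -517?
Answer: 2709316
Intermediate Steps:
((J - 428) - 701)² = ((-517 - 428) - 701)² = (-945 - 701)² = (-1646)² = 2709316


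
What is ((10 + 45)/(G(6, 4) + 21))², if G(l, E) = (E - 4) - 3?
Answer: 3025/324 ≈ 9.3364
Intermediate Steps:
G(l, E) = -7 + E (G(l, E) = (-4 + E) - 3 = -7 + E)
((10 + 45)/(G(6, 4) + 21))² = ((10 + 45)/((-7 + 4) + 21))² = (55/(-3 + 21))² = (55/18)² = 3025/324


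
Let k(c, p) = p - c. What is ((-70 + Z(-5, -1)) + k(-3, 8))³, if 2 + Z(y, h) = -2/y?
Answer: -27818127/125 ≈ -2.2255e+5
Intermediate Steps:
Z(y, h) = -2 - 2/y
((-70 + Z(-5, -1)) + k(-3, 8))³ = ((-70 + (-2 - 2/(-5))) + (8 - 1*(-3)))³ = ((-70 + (-2 - 2*(-⅕))) + (8 + 3))³ = ((-70 + (-2 + ⅖)) + 11)³ = ((-70 - 8/5) + 11)³ = (-358/5 + 11)³ = (-303/5)³ = -27818127/125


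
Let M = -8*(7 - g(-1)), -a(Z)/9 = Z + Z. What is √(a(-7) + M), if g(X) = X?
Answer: √62 ≈ 7.8740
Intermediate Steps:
a(Z) = -18*Z (a(Z) = -9*(Z + Z) = -18*Z)
M = -64 (M = -8*(7 - 1*(-1)) = -8*(7 + 1) = -8*8 = -64)
√(a(-7) + M) = √(-18*(-7) - 64) = √(126 - 64) = √62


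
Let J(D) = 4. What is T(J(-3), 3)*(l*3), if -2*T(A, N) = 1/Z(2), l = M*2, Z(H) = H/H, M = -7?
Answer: 21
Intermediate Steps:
Z(H) = 1
l = -14 (l = -7*2 = -14)
T(A, N) = -1/2 (T(A, N) = -1/2/1 = -1/2*1 = -1/2)
T(J(-3), 3)*(l*3) = -(-7)*3 = -1/2*(-42) = 21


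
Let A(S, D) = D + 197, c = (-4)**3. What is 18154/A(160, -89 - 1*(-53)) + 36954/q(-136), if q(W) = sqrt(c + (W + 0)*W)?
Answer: 18154/161 + 6159*sqrt(2)/32 ≈ 384.95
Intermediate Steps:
c = -64
q(W) = sqrt(-64 + W**2) (q(W) = sqrt(-64 + (W + 0)*W) = sqrt(-64 + W*W) = sqrt(-64 + W**2))
A(S, D) = 197 + D
18154/A(160, -89 - 1*(-53)) + 36954/q(-136) = 18154/(197 + (-89 - 1*(-53))) + 36954/(sqrt(-64 + (-136)**2)) = 18154/(197 + (-89 + 53)) + 36954/(sqrt(-64 + 18496)) = 18154/(197 - 36) + 36954/(sqrt(18432)) = 18154/161 + 36954/((96*sqrt(2))) = 18154*(1/161) + 36954*(sqrt(2)/192) = 18154/161 + 6159*sqrt(2)/32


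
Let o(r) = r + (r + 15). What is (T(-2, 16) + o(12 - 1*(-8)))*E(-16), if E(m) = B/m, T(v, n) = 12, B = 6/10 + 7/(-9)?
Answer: 67/90 ≈ 0.74444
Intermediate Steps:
B = -8/45 (B = 6*(⅒) + 7*(-⅑) = ⅗ - 7/9 = -8/45 ≈ -0.17778)
E(m) = -8/(45*m)
o(r) = 15 + 2*r (o(r) = r + (15 + r) = 15 + 2*r)
(T(-2, 16) + o(12 - 1*(-8)))*E(-16) = (12 + (15 + 2*(12 - 1*(-8))))*(-8/45/(-16)) = (12 + (15 + 2*(12 + 8)))*(-8/45*(-1/16)) = (12 + (15 + 2*20))*(1/90) = (12 + (15 + 40))*(1/90) = (12 + 55)*(1/90) = 67*(1/90) = 67/90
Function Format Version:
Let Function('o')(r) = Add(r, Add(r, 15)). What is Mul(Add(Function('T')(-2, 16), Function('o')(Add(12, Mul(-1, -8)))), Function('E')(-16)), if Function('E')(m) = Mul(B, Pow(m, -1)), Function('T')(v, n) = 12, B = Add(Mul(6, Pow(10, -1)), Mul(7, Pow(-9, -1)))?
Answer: Rational(67, 90) ≈ 0.74444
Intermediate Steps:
B = Rational(-8, 45) (B = Add(Mul(6, Rational(1, 10)), Mul(7, Rational(-1, 9))) = Add(Rational(3, 5), Rational(-7, 9)) = Rational(-8, 45) ≈ -0.17778)
Function('E')(m) = Mul(Rational(-8, 45), Pow(m, -1))
Function('o')(r) = Add(15, Mul(2, r)) (Function('o')(r) = Add(r, Add(15, r)) = Add(15, Mul(2, r)))
Mul(Add(Function('T')(-2, 16), Function('o')(Add(12, Mul(-1, -8)))), Function('E')(-16)) = Mul(Add(12, Add(15, Mul(2, Add(12, Mul(-1, -8))))), Mul(Rational(-8, 45), Pow(-16, -1))) = Mul(Add(12, Add(15, Mul(2, Add(12, 8)))), Mul(Rational(-8, 45), Rational(-1, 16))) = Mul(Add(12, Add(15, Mul(2, 20))), Rational(1, 90)) = Mul(Add(12, Add(15, 40)), Rational(1, 90)) = Mul(Add(12, 55), Rational(1, 90)) = Mul(67, Rational(1, 90)) = Rational(67, 90)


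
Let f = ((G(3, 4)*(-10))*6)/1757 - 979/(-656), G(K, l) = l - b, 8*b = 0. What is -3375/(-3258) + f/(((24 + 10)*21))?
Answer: 154586096003/148954074528 ≈ 1.0378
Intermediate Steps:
b = 0 (b = (1/8)*0 = 0)
G(K, l) = l (G(K, l) = l - 1*0 = l + 0 = l)
f = 1562663/1152592 (f = ((4*(-10))*6)/1757 - 979/(-656) = -40*6*(1/1757) - 979*(-1/656) = -240*1/1757 + 979/656 = -240/1757 + 979/656 = 1562663/1152592 ≈ 1.3558)
-3375/(-3258) + f/(((24 + 10)*21)) = -3375/(-3258) + 1562663/(1152592*(((24 + 10)*21))) = -3375*(-1/3258) + 1562663/(1152592*((34*21))) = 375/362 + (1562663/1152592)/714 = 375/362 + (1562663/1152592)*(1/714) = 375/362 + 1562663/822950688 = 154586096003/148954074528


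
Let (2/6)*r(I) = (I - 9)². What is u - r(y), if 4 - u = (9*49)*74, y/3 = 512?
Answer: -7027817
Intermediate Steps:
y = 1536 (y = 3*512 = 1536)
r(I) = 3*(-9 + I)² (r(I) = 3*(I - 9)² = 3*(-9 + I)²)
u = -32630 (u = 4 - 9*49*74 = 4 - 441*74 = 4 - 1*32634 = 4 - 32634 = -32630)
u - r(y) = -32630 - 3*(-9 + 1536)² = -32630 - 3*1527² = -32630 - 3*2331729 = -32630 - 1*6995187 = -32630 - 6995187 = -7027817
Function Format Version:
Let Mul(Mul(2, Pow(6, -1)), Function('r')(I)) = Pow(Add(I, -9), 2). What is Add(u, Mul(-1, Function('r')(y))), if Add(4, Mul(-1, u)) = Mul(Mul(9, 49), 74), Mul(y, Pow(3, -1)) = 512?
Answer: -7027817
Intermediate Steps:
y = 1536 (y = Mul(3, 512) = 1536)
Function('r')(I) = Mul(3, Pow(Add(-9, I), 2)) (Function('r')(I) = Mul(3, Pow(Add(I, -9), 2)) = Mul(3, Pow(Add(-9, I), 2)))
u = -32630 (u = Add(4, Mul(-1, Mul(Mul(9, 49), 74))) = Add(4, Mul(-1, Mul(441, 74))) = Add(4, Mul(-1, 32634)) = Add(4, -32634) = -32630)
Add(u, Mul(-1, Function('r')(y))) = Add(-32630, Mul(-1, Mul(3, Pow(Add(-9, 1536), 2)))) = Add(-32630, Mul(-1, Mul(3, Pow(1527, 2)))) = Add(-32630, Mul(-1, Mul(3, 2331729))) = Add(-32630, Mul(-1, 6995187)) = Add(-32630, -6995187) = -7027817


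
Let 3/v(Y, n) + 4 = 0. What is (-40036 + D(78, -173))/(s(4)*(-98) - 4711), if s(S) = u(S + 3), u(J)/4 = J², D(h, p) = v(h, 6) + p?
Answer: 7659/4556 ≈ 1.6811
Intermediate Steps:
v(Y, n) = -¾ (v(Y, n) = 3/(-4 + 0) = 3/(-4) = 3*(-¼) = -¾)
D(h, p) = -¾ + p
u(J) = 4*J²
s(S) = 4*(3 + S)² (s(S) = 4*(S + 3)² = 4*(3 + S)²)
(-40036 + D(78, -173))/(s(4)*(-98) - 4711) = (-40036 + (-¾ - 173))/((4*(3 + 4)²)*(-98) - 4711) = (-40036 - 695/4)/((4*7²)*(-98) - 4711) = -160839/(4*((4*49)*(-98) - 4711)) = -160839/(4*(196*(-98) - 4711)) = -160839/(4*(-19208 - 4711)) = -160839/4/(-23919) = -160839/4*(-1/23919) = 7659/4556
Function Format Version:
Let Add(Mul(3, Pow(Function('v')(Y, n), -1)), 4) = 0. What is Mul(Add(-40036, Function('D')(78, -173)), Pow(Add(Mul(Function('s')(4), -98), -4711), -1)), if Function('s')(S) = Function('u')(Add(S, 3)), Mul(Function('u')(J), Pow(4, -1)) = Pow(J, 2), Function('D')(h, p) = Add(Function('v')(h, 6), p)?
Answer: Rational(7659, 4556) ≈ 1.6811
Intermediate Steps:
Function('v')(Y, n) = Rational(-3, 4) (Function('v')(Y, n) = Mul(3, Pow(Add(-4, 0), -1)) = Mul(3, Pow(-4, -1)) = Mul(3, Rational(-1, 4)) = Rational(-3, 4))
Function('D')(h, p) = Add(Rational(-3, 4), p)
Function('u')(J) = Mul(4, Pow(J, 2))
Function('s')(S) = Mul(4, Pow(Add(3, S), 2)) (Function('s')(S) = Mul(4, Pow(Add(S, 3), 2)) = Mul(4, Pow(Add(3, S), 2)))
Mul(Add(-40036, Function('D')(78, -173)), Pow(Add(Mul(Function('s')(4), -98), -4711), -1)) = Mul(Add(-40036, Add(Rational(-3, 4), -173)), Pow(Add(Mul(Mul(4, Pow(Add(3, 4), 2)), -98), -4711), -1)) = Mul(Add(-40036, Rational(-695, 4)), Pow(Add(Mul(Mul(4, Pow(7, 2)), -98), -4711), -1)) = Mul(Rational(-160839, 4), Pow(Add(Mul(Mul(4, 49), -98), -4711), -1)) = Mul(Rational(-160839, 4), Pow(Add(Mul(196, -98), -4711), -1)) = Mul(Rational(-160839, 4), Pow(Add(-19208, -4711), -1)) = Mul(Rational(-160839, 4), Pow(-23919, -1)) = Mul(Rational(-160839, 4), Rational(-1, 23919)) = Rational(7659, 4556)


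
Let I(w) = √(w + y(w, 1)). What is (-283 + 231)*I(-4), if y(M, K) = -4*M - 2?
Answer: -52*√10 ≈ -164.44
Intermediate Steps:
y(M, K) = -2 - 4*M
I(w) = √(-2 - 3*w) (I(w) = √(w + (-2 - 4*w)) = √(-2 - 3*w))
(-283 + 231)*I(-4) = (-283 + 231)*√(-2 - 3*(-4)) = -52*√(-2 + 12) = -52*√10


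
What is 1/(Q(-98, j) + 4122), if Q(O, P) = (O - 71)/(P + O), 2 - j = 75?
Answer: 171/705031 ≈ 0.00024254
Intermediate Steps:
j = -73 (j = 2 - 1*75 = 2 - 75 = -73)
Q(O, P) = (-71 + O)/(O + P)
1/(Q(-98, j) + 4122) = 1/((-71 - 98)/(-98 - 73) + 4122) = 1/(-169/(-171) + 4122) = 1/(-1/171*(-169) + 4122) = 1/(169/171 + 4122) = 1/(705031/171) = 171/705031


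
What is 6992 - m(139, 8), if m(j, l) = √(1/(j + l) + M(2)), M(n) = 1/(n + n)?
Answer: 6992 - √453/42 ≈ 6991.5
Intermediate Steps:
M(n) = 1/(2*n)
m(j, l) = √(¼ + 1/(j + l)) (m(j, l) = √(1/(j + l) + (½)/2) = √(1/(j + l) + (½)*(½)) = √(1/(j + l) + ¼) = √(¼ + 1/(j + l)))
6992 - m(139, 8) = 6992 - √((4 + 139 + 8)/(139 + 8))/2 = 6992 - √(151/147)/2 = 6992 - √453/21/2 = 6992 - √453/42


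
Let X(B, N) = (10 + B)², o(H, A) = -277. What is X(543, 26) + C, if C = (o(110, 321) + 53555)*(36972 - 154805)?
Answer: -6277600765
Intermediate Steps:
C = -6277906574 (C = (-277 + 53555)*(36972 - 154805) = 53278*(-117833) = -6277906574)
X(543, 26) + C = (10 + 543)² - 6277906574 = 553² - 6277906574 = 305809 - 6277906574 = -6277600765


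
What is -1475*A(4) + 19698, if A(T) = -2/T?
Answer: 40871/2 ≈ 20436.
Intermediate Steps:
-1475*A(4) + 19698 = -(-2950)/4 + 19698 = -1475*(-½) + 19698 = 1475/2 + 19698 = 40871/2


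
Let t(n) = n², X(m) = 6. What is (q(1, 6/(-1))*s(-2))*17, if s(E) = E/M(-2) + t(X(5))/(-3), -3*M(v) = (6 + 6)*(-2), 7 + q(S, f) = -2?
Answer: 7497/4 ≈ 1874.3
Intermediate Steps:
q(S, f) = -9 (q(S, f) = -7 - 2 = -9)
M(v) = 8 (M(v) = -(6 + 6)*(-2)/3 = -4*(-2) = -⅓*(-24) = 8)
s(E) = -12 + E/8 (s(E) = E/8 + 6²/(-3) = E*(⅛) + 36*(-⅓) = E/8 - 12 = -12 + E/8)
(q(1, 6/(-1))*s(-2))*17 = -9*(-12 + (⅛)*(-2))*17 = -9*(-12 - ¼)*17 = -9*(-49/4)*17 = (441/4)*17 = 7497/4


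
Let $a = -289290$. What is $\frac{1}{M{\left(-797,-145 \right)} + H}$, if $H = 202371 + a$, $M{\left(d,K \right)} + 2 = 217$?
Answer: $- \frac{1}{86704} \approx -1.1533 \cdot 10^{-5}$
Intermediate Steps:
$M{\left(d,K \right)} = 215$ ($M{\left(d,K \right)} = -2 + 217 = 215$)
$H = -86919$ ($H = 202371 - 289290 = -86919$)
$\frac{1}{M{\left(-797,-145 \right)} + H} = \frac{1}{215 - 86919} = \frac{1}{-86704} = - \frac{1}{86704}$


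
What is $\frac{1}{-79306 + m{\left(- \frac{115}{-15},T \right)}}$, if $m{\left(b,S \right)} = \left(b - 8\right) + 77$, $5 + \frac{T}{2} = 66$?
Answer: $- \frac{3}{237688} \approx -1.2622 \cdot 10^{-5}$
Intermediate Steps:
$T = 122$ ($T = -10 + 2 \cdot 66 = -10 + 132 = 122$)
$m{\left(b,S \right)} = 69 + b$ ($m{\left(b,S \right)} = \left(-8 + b\right) + 77 = 69 + b$)
$\frac{1}{-79306 + m{\left(- \frac{115}{-15},T \right)}} = \frac{1}{-79306 + \left(69 - \frac{115}{-15}\right)} = \frac{1}{-79306 + \left(69 - - \frac{23}{3}\right)} = \frac{1}{-79306 + \left(69 + \frac{23}{3}\right)} = \frac{1}{-79306 + \frac{230}{3}} = \frac{1}{- \frac{237688}{3}} = - \frac{3}{237688}$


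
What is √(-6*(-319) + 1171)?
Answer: √3085 ≈ 55.543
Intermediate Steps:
√(-6*(-319) + 1171) = √(1914 + 1171) = √3085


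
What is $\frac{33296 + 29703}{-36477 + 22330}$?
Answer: $- \frac{62999}{14147} \approx -4.4532$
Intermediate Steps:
$\frac{33296 + 29703}{-36477 + 22330} = \frac{62999}{-14147} = 62999 \left(- \frac{1}{14147}\right) = - \frac{62999}{14147}$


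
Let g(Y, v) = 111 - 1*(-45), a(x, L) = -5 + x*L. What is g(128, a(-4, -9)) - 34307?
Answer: -34151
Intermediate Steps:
a(x, L) = -5 + L*x
g(Y, v) = 156 (g(Y, v) = 111 + 45 = 156)
g(128, a(-4, -9)) - 34307 = 156 - 34307 = -34151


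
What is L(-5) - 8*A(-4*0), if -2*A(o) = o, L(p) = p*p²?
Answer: -125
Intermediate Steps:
L(p) = p³
A(o) = -o/2
L(-5) - 8*A(-4*0) = (-5)³ - (-4)*(-4*0) = -125 - (-4)*0 = -125 - 8*0 = -125 + 0 = -125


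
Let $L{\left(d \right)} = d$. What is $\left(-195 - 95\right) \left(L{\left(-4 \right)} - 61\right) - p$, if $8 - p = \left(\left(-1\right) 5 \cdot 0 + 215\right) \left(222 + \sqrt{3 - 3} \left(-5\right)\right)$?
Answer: $66572$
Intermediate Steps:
$p = -47722$ ($p = 8 - \left(\left(-1\right) 5 \cdot 0 + 215\right) \left(222 + \sqrt{3 - 3} \left(-5\right)\right) = 8 - \left(\left(-5\right) 0 + 215\right) \left(222 + \sqrt{0} \left(-5\right)\right) = 8 - \left(0 + 215\right) \left(222 + 0 \left(-5\right)\right) = 8 - 215 \left(222 + 0\right) = 8 - 215 \cdot 222 = 8 - 47730 = -47722$)
$\left(-195 - 95\right) \left(L{\left(-4 \right)} - 61\right) - p = \left(-195 - 95\right) \left(-4 - 61\right) - -47722 = \left(-290\right) \left(-65\right) + 47722 = 18850 + 47722 = 66572$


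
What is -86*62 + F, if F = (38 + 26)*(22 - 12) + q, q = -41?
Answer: -4733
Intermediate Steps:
F = 599 (F = (38 + 26)*(22 - 12) - 41 = 64*10 - 41 = 640 - 41 = 599)
-86*62 + F = -86*62 + 599 = -5332 + 599 = -4733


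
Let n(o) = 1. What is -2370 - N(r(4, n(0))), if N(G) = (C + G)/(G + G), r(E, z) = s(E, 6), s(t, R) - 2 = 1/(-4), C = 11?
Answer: -33231/14 ≈ -2373.6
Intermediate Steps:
s(t, R) = 7/4 (s(t, R) = 2 + 1/(-4) = 2 - ¼ = 7/4)
r(E, z) = 7/4
N(G) = (11 + G)/(2*G) (N(G) = (11 + G)/(G + G) = (11 + G)/((2*G)) = (11 + G)*(1/(2*G)) = (11 + G)/(2*G))
-2370 - N(r(4, n(0))) = -2370 - (11 + 7/4)/(2*7/4) = -2370 - 4*51/(2*7*4) = -2370 - 1*51/14 = -2370 - 51/14 = -33231/14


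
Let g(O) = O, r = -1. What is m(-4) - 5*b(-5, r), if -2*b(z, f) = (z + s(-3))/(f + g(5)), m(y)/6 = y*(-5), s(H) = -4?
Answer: 915/8 ≈ 114.38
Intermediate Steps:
m(y) = -30*y (m(y) = 6*(y*(-5)) = 6*(-5*y) = -30*y)
b(z, f) = -(-4 + z)/(2*(5 + f)) (b(z, f) = -(z - 4)/(2*(f + 5)) = -(-4 + z)/(2*(5 + f)))
m(-4) - 5*b(-5, r) = -30*(-4) - 5*(4 - 1*(-5))/(2*(5 - 1)) = 120 - 5*(4 + 5)/(2*4) = 120 - 5*9/(2*4) = 120 - 5*9/8 = 120 - 45/8 = 915/8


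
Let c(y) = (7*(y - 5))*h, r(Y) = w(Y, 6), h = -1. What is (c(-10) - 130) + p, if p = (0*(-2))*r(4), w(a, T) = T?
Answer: -25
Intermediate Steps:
r(Y) = 6
p = 0 (p = (0*(-2))*6 = 0*6 = 0)
c(y) = 35 - 7*y (c(y) = (7*(y - 5))*(-1) = (7*(-5 + y))*(-1) = (-35 + 7*y)*(-1) = 35 - 7*y)
(c(-10) - 130) + p = ((35 - 7*(-10)) - 130) + 0 = ((35 + 70) - 130) + 0 = (105 - 130) + 0 = -25 + 0 = -25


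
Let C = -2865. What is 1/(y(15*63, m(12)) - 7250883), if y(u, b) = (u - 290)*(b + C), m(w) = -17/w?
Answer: -12/109540631 ≈ -1.0955e-7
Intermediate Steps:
y(u, b) = (-2865 + b)*(-290 + u) (y(u, b) = (u - 290)*(b - 2865) = (-290 + u)*(-2865 + b) = (-2865 + b)*(-290 + u))
1/(y(15*63, m(12)) - 7250883) = 1/((830850 - 42975*63 - (-4930)/12 + (-17/12)*(15*63)) - 7250883) = 1/((830850 - 2865*945 - (-4930)/12 - 17*1/12*945) - 7250883) = 1/((830850 - 2707425 - 290*(-17/12) - 17/12*945) - 7250883) = 1/((830850 - 2707425 + 2465/6 - 5355/4) - 7250883) = 1/(-22530035/12 - 7250883) = 1/(-109540631/12) = -12/109540631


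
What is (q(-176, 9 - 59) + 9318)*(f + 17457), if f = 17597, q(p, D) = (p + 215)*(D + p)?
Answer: 17667216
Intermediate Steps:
q(p, D) = (215 + p)*(D + p)
(q(-176, 9 - 59) + 9318)*(f + 17457) = (((-176)² + 215*(9 - 59) + 215*(-176) + (9 - 59)*(-176)) + 9318)*(17597 + 17457) = ((30976 + 215*(-50) - 37840 - 50*(-176)) + 9318)*35054 = ((30976 - 10750 - 37840 + 8800) + 9318)*35054 = (-8814 + 9318)*35054 = 504*35054 = 17667216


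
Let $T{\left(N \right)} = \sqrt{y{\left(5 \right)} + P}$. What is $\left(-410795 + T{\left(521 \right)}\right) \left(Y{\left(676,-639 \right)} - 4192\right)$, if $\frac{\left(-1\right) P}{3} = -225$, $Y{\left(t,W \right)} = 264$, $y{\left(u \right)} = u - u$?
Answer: $1613602760 - 58920 \sqrt{3} \approx 1.6135 \cdot 10^{9}$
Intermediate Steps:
$y{\left(u \right)} = 0$
$P = 675$ ($P = \left(-3\right) \left(-225\right) = 675$)
$T{\left(N \right)} = 15 \sqrt{3}$ ($T{\left(N \right)} = \sqrt{0 + 675} = \sqrt{675} = 15 \sqrt{3}$)
$\left(-410795 + T{\left(521 \right)}\right) \left(Y{\left(676,-639 \right)} - 4192\right) = \left(-410795 + 15 \sqrt{3}\right) \left(264 - 4192\right) = \left(-410795 + 15 \sqrt{3}\right) \left(-3928\right) = 1613602760 - 58920 \sqrt{3}$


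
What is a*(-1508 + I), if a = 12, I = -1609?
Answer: -37404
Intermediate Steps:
a*(-1508 + I) = 12*(-1508 - 1609) = 12*(-3117) = -37404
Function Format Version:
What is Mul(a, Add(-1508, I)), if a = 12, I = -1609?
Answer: -37404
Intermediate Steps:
Mul(a, Add(-1508, I)) = Mul(12, Add(-1508, -1609)) = Mul(12, -3117) = -37404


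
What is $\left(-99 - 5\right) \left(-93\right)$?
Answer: $9672$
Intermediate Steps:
$\left(-99 - 5\right) \left(-93\right) = \left(-104\right) \left(-93\right) = 9672$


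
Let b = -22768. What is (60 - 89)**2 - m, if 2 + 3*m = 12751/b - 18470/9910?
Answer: 57026485937/67689264 ≈ 842.47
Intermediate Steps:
m = -99814913/67689264 (m = -2/3 + (12751/(-22768) - 18470/9910)/3 = -2/3 + (12751*(-1/22768) - 18470*1/9910)/3 = -2/3 + (-12751/22768 - 1847/991)/3 = -2/3 + (1/3)*(-54688737/22563088) = -2/3 - 18229579/22563088 = -99814913/67689264 ≈ -1.4746)
(60 - 89)**2 - m = (60 - 89)**2 - 1*(-99814913/67689264) = (-29)**2 + 99814913/67689264 = 841 + 99814913/67689264 = 57026485937/67689264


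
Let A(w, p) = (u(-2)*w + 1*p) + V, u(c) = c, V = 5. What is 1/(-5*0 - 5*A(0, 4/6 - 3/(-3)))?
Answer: -3/100 ≈ -0.030000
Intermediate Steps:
A(w, p) = 5 + p - 2*w (A(w, p) = (-2*w + 1*p) + 5 = (-2*w + p) + 5 = (p - 2*w) + 5 = 5 + p - 2*w)
1/(-5*0 - 5*A(0, 4/6 - 3/(-3))) = 1/(-5*0 - 5*(5 + (4/6 - 3/(-3)) - 2*0)) = 1/(0 - 5*(5 + (4*(⅙) - 3*(-⅓)) + 0)) = 1/(0 - 5*(5 + (⅔ + 1) + 0)) = 1/(0 - 5*(5 + 5/3 + 0)) = 1/(0 - 5*20/3) = 1/(0 - 100/3) = 1/(-100/3) = -3/100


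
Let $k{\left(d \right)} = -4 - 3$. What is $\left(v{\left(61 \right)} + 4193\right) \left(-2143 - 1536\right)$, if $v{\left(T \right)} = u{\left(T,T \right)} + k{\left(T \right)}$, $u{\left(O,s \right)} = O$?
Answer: $-15624713$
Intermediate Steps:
$k{\left(d \right)} = -7$
$v{\left(T \right)} = -7 + T$ ($v{\left(T \right)} = T - 7 = -7 + T$)
$\left(v{\left(61 \right)} + 4193\right) \left(-2143 - 1536\right) = \left(\left(-7 + 61\right) + 4193\right) \left(-2143 - 1536\right) = \left(54 + 4193\right) \left(-3679\right) = 4247 \left(-3679\right) = -15624713$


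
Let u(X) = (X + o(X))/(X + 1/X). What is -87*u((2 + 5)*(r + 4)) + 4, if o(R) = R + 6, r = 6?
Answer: -29984/169 ≈ -177.42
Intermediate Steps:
o(R) = 6 + R
u(X) = (6 + 2*X)/(X + 1/X) (u(X) = (X + (6 + X))/(X + 1/X) = (6 + 2*X)/(X + 1/X))
-87*u((2 + 5)*(r + 4)) + 4 = -174*(2 + 5)*(6 + 4)*(3 + (2 + 5)*(6 + 4))/(1 + ((2 + 5)*(6 + 4))**2) + 4 = -174*7*10*(3 + 7*10)/(1 + (7*10)**2) + 4 = -174*70*(3 + 70)/(1 + 70**2) + 4 = -174*70*73/(1 + 4900) + 4 = -174*70*73/4901 + 4 = -87*10220/4901 + 4 = -30660/169 + 4 = -29984/169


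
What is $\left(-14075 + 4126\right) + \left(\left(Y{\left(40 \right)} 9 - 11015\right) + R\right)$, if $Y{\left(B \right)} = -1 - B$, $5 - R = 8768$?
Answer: $-30096$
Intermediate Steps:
$R = -8763$ ($R = 5 - 8768 = -8763$)
$\left(-14075 + 4126\right) + \left(\left(Y{\left(40 \right)} 9 - 11015\right) + R\right) = \left(-14075 + 4126\right) - \left(19778 - \left(-1 - 40\right) 9\right) = -9949 - \left(19778 - \left(-1 - 40\right) 9\right) = -9949 - 20147 = -30096$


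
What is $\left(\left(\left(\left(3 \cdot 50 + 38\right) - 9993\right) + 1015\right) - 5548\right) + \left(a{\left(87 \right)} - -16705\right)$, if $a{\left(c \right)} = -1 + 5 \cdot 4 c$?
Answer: $4106$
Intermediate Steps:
$a{\left(c \right)} = -1 + 20 c$
$\left(\left(\left(\left(3 \cdot 50 + 38\right) - 9993\right) + 1015\right) - 5548\right) + \left(a{\left(87 \right)} - -16705\right) = \left(\left(\left(\left(3 \cdot 50 + 38\right) - 9993\right) + 1015\right) - 5548\right) + \left(\left(-1 + 20 \cdot 87\right) - -16705\right) = \left(\left(\left(\left(150 + 38\right) - 9993\right) + 1015\right) - 5548\right) + \left(\left(-1 + 1740\right) + 16705\right) = \left(\left(\left(188 - 9993\right) + 1015\right) - 5548\right) + \left(1739 + 16705\right) = \left(\left(-9805 + 1015\right) - 5548\right) + 18444 = \left(-8790 - 5548\right) + 18444 = -14338 + 18444 = 4106$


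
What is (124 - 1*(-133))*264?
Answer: 67848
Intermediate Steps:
(124 - 1*(-133))*264 = (124 + 133)*264 = 257*264 = 67848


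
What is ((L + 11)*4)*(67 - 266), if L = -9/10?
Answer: -40198/5 ≈ -8039.6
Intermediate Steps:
L = -9/10 (L = -9*1/10 = -9/10 ≈ -0.90000)
((L + 11)*4)*(67 - 266) = ((-9/10 + 11)*4)*(67 - 266) = ((101/10)*4)*(-199) = (202/5)*(-199) = -40198/5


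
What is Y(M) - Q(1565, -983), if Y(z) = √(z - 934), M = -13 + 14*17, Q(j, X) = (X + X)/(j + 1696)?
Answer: 1966/3261 + I*√709 ≈ 0.60288 + 26.627*I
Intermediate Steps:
Q(j, X) = 2*X/(1696 + j) (Q(j, X) = (2*X)/(1696 + j) = 2*X/(1696 + j))
M = 225 (M = -13 + 238 = 225)
Y(z) = √(-934 + z)
Y(M) - Q(1565, -983) = √(-934 + 225) - 2*(-983)/(1696 + 1565) = √(-709) - 2*(-983)/3261 = I*√709 - 2*(-983)/3261 = I*√709 - 1*(-1966/3261) = I*√709 + 1966/3261 = 1966/3261 + I*√709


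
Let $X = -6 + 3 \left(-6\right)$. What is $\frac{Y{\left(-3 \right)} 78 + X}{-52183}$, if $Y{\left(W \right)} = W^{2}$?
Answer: $- \frac{678}{52183} \approx -0.012993$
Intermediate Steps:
$X = -24$ ($X = -6 - 18 = -24$)
$\frac{Y{\left(-3 \right)} 78 + X}{-52183} = \frac{\left(-3\right)^{2} \cdot 78 - 24}{-52183} = \left(9 \cdot 78 - 24\right) \left(- \frac{1}{52183}\right) = \left(702 - 24\right) \left(- \frac{1}{52183}\right) = 678 \left(- \frac{1}{52183}\right) = - \frac{678}{52183}$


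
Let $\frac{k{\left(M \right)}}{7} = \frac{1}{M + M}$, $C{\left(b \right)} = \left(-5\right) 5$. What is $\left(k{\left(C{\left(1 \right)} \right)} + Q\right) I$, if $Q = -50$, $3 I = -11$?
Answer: $\frac{27577}{150} \approx 183.85$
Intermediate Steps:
$I = - \frac{11}{3}$ ($I = \frac{1}{3} \left(-11\right) = - \frac{11}{3} \approx -3.6667$)
$C{\left(b \right)} = -25$
$k{\left(M \right)} = \frac{7}{2 M}$ ($k{\left(M \right)} = \frac{7}{M + M} = \frac{7}{2 M}$)
$\left(k{\left(C{\left(1 \right)} \right)} + Q\right) I = \left(\frac{7}{2 \left(-25\right)} - 50\right) \left(- \frac{11}{3}\right) = \left(\frac{7}{2} \left(- \frac{1}{25}\right) - 50\right) \left(- \frac{11}{3}\right) = \left(- \frac{7}{50} - 50\right) \left(- \frac{11}{3}\right) = \left(- \frac{2507}{50}\right) \left(- \frac{11}{3}\right) = \frac{27577}{150}$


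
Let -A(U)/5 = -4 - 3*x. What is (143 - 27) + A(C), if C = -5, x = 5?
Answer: 211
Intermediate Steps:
A(U) = 95 (A(U) = -5*(-4 - 3*5) = -5*(-4 - 15) = -5*(-19) = 95)
(143 - 27) + A(C) = (143 - 27) + 95 = 116 + 95 = 211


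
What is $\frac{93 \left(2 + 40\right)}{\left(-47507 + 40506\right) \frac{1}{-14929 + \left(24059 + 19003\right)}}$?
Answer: $- \frac{109887498}{7001} \approx -15696.0$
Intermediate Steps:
$\frac{93 \left(2 + 40\right)}{\left(-47507 + 40506\right) \frac{1}{-14929 + \left(24059 + 19003\right)}} = \frac{93 \cdot 42}{\left(-7001\right) \frac{1}{-14929 + 43062}} = \frac{3906}{\left(-7001\right) \frac{1}{28133}} = \frac{3906}{- \frac{7001}{28133}} = 3906 \left(- \frac{28133}{7001}\right) = - \frac{109887498}{7001}$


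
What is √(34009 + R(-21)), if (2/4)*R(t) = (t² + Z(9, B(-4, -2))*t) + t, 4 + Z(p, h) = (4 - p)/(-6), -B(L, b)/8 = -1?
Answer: √34982 ≈ 187.03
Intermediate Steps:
B(L, b) = 8 (B(L, b) = -8*(-1) = 8)
Z(p, h) = -14/3 + p/6 (Z(p, h) = -4 + (4 - p)/(-6) = -4 + (4 - p)*(-⅙) = -4 + (-⅔ + p/6) = -14/3 + p/6)
R(t) = 2*t² - 13*t/3 (R(t) = 2*((t² + (-14/3 + (⅙)*9)*t) + t) = 2*((t² + (-14/3 + 3/2)*t) + t) = 2*((t² - 19*t/6) + t) = 2*(t² - 13*t/6) = 2*t² - 13*t/3)
√(34009 + R(-21)) = √(34009 + (⅓)*(-21)*(-13 + 6*(-21))) = √(34009 + (⅓)*(-21)*(-13 - 126)) = √(34009 + (⅓)*(-21)*(-139)) = √(34009 + 973) = √34982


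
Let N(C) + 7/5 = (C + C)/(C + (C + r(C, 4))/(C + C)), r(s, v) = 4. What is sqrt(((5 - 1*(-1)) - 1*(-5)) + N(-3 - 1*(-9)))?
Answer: 2*sqrt(119310)/205 ≈ 3.3699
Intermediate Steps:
N(C) = -7/5 + 2*C/(C + (4 + C)/(2*C)) (N(C) = -7/5 + (C + C)/(C + (C + 4)/(C + C)) = -7/5 + (2*C)/(C + (4 + C)/((2*C))) = -7/5 + (2*C)/(C + (4 + C)*(1/(2*C))) = -7/5 + (2*C)/(C + (4 + C)/(2*C)) = -7/5 + 2*C/(C + (4 + C)/(2*C)))
sqrt(((5 - 1*(-1)) - 1*(-5)) + N(-3 - 1*(-9))) = sqrt(((5 - 1*(-1)) - 1*(-5)) + (-28 - 7*(-3 - 1*(-9)) + 6*(-3 - 1*(-9))**2)/(5*(4 + (-3 - 1*(-9)) + 2*(-3 - 1*(-9))**2))) = sqrt(((5 + 1) + 5) + (-28 - 7*(-3 + 9) + 6*(-3 + 9)**2)/(5*(4 + (-3 + 9) + 2*(-3 + 9)**2))) = sqrt((6 + 5) + (-28 - 7*6 + 6*6**2)/(5*(4 + 6 + 2*6**2))) = sqrt(11 + (-28 - 42 + 6*36)/(5*(4 + 6 + 2*36))) = sqrt(11 + (-28 - 42 + 216)/(5*(4 + 6 + 72))) = sqrt(11 + (1/5)*146/82) = sqrt(11 + (1/5)*(1/82)*146) = sqrt(11 + 73/205) = sqrt(2328/205) = 2*sqrt(119310)/205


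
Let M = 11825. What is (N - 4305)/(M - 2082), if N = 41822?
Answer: 37517/9743 ≈ 3.8507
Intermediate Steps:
(N - 4305)/(M - 2082) = (41822 - 4305)/(11825 - 2082) = 37517/9743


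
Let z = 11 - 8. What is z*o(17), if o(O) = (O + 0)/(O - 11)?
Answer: 17/2 ≈ 8.5000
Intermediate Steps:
o(O) = O/(-11 + O)
z = 3
z*o(17) = 3*(17/(-11 + 17)) = 3*(17/6) = 17/2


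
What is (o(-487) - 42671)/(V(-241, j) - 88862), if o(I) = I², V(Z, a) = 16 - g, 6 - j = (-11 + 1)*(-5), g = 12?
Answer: -97249/44429 ≈ -2.1889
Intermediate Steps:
j = -44 (j = 6 - (-11 + 1)*(-5) = 6 - (-10)*(-5) = 6 - 1*50 = 6 - 50 = -44)
V(Z, a) = 4 (V(Z, a) = 16 - 1*12 = 16 - 12 = 4)
(o(-487) - 42671)/(V(-241, j) - 88862) = ((-487)² - 42671)/(4 - 88862) = (237169 - 42671)/(-88858) = 194498*(-1/88858) = -97249/44429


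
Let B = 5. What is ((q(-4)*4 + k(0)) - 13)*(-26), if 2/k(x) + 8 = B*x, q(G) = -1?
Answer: 897/2 ≈ 448.50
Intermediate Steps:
k(x) = 2/(-8 + 5*x)
((q(-4)*4 + k(0)) - 13)*(-26) = ((-1*4 + 2/(-8 + 5*0)) - 13)*(-26) = ((-4 + 2/(-8 + 0)) - 13)*(-26) = ((-4 + 2/(-8)) - 13)*(-26) = ((-4 + 2*(-1/8)) - 13)*(-26) = ((-4 - 1/4) - 13)*(-26) = (-17/4 - 13)*(-26) = -69/4*(-26) = 897/2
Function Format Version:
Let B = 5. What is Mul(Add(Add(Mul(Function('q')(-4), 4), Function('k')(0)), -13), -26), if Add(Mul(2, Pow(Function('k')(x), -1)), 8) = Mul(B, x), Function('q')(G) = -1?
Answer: Rational(897, 2) ≈ 448.50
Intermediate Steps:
Function('k')(x) = Mul(2, Pow(Add(-8, Mul(5, x)), -1))
Mul(Add(Add(Mul(Function('q')(-4), 4), Function('k')(0)), -13), -26) = Mul(Add(Add(Mul(-1, 4), Mul(2, Pow(Add(-8, Mul(5, 0)), -1))), -13), -26) = Mul(Add(Add(-4, Mul(2, Pow(Add(-8, 0), -1))), -13), -26) = Mul(Add(Add(-4, Mul(2, Pow(-8, -1))), -13), -26) = Mul(Add(Add(-4, Mul(2, Rational(-1, 8))), -13), -26) = Mul(Add(Add(-4, Rational(-1, 4)), -13), -26) = Mul(Add(Rational(-17, 4), -13), -26) = Mul(Rational(-69, 4), -26) = Rational(897, 2)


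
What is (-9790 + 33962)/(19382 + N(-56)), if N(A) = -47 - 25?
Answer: 12086/9655 ≈ 1.2518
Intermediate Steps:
N(A) = -72
(-9790 + 33962)/(19382 + N(-56)) = (-9790 + 33962)/(19382 - 72) = 24172/19310 = 24172*(1/19310) = 12086/9655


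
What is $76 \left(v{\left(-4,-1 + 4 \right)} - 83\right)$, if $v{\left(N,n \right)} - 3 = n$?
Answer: $-5852$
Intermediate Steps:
$v{\left(N,n \right)} = 3 + n$
$76 \left(v{\left(-4,-1 + 4 \right)} - 83\right) = 76 \left(\left(3 + \left(-1 + 4\right)\right) - 83\right) = 76 \left(\left(3 + 3\right) - 83\right) = 76 \left(6 - 83\right) = 76 \left(-77\right) = -5852$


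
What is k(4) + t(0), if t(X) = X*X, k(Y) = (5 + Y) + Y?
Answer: 13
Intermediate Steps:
k(Y) = 5 + 2*Y
t(X) = X²
k(4) + t(0) = (5 + 2*4) + 0² = (5 + 8) + 0 = 13 + 0 = 13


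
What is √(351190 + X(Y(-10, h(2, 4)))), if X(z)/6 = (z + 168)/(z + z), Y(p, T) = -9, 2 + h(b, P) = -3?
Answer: √351137 ≈ 592.57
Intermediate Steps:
h(b, P) = -5 (h(b, P) = -2 - 3 = -5)
X(z) = 3*(168 + z)/z (X(z) = 6*((z + 168)/(z + z)) = 6*((168 + z)/((2*z))) = 6*((168 + z)*(1/(2*z))) = 6*((168 + z)/(2*z)) = 3*(168 + z)/z)
√(351190 + X(Y(-10, h(2, 4)))) = √(351190 + (3 + 504/(-9))) = √(351190 + (3 + 504*(-⅑))) = √(351190 + (3 - 56)) = √(351190 - 53) = √351137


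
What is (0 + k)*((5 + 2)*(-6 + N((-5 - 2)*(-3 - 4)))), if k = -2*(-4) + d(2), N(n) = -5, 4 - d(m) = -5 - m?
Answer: -1463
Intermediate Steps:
d(m) = 9 + m (d(m) = 4 - (-5 - m) = 4 + (5 + m) = 9 + m)
k = 19 (k = -2*(-4) + (9 + 2) = 8 + 11 = 19)
(0 + k)*((5 + 2)*(-6 + N((-5 - 2)*(-3 - 4)))) = (0 + 19)*((5 + 2)*(-6 - 5)) = 19*(7*(-11)) = 19*(-77) = -1463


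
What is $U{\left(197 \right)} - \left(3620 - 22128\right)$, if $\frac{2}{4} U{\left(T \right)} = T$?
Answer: $18902$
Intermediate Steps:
$U{\left(T \right)} = 2 T$
$U{\left(197 \right)} - \left(3620 - 22128\right) = 2 \cdot 197 - \left(3620 - 22128\right) = 394 - -18508 = 394 + 18508 = 18902$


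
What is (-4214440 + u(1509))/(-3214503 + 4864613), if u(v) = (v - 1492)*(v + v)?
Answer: -2081567/825055 ≈ -2.5229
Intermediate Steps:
u(v) = 2*v*(-1492 + v) (u(v) = (-1492 + v)*(2*v) = 2*v*(-1492 + v))
(-4214440 + u(1509))/(-3214503 + 4864613) = (-4214440 + 2*1509*(-1492 + 1509))/(-3214503 + 4864613) = (-4214440 + 2*1509*17)/1650110 = (-4214440 + 51306)*(1/1650110) = -4163134*1/1650110 = -2081567/825055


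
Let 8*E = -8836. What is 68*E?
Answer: -75106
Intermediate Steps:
E = -2209/2 (E = (⅛)*(-8836) = -2209/2 ≈ -1104.5)
68*E = 68*(-2209/2) = -75106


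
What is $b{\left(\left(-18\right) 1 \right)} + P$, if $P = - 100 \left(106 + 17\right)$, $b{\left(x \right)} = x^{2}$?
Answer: $-11976$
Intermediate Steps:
$P = -12300$ ($P = \left(-100\right) 123 = -12300$)
$b{\left(\left(-18\right) 1 \right)} + P = \left(\left(-18\right) 1\right)^{2} - 12300 = \left(-18\right)^{2} - 12300 = 324 - 12300 = -11976$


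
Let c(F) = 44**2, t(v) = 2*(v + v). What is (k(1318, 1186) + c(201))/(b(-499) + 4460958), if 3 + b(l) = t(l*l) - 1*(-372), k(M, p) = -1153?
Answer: 783/5457331 ≈ 0.00014348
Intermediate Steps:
t(v) = 4*v (t(v) = 2*(2*v) = 4*v)
c(F) = 1936
b(l) = 369 + 4*l**2 (b(l) = -3 + (4*(l*l) - 1*(-372)) = -3 + (4*l**2 + 372) = -3 + (372 + 4*l**2) = 369 + 4*l**2)
(k(1318, 1186) + c(201))/(b(-499) + 4460958) = (-1153 + 1936)/((369 + 4*(-499)**2) + 4460958) = 783/((369 + 4*249001) + 4460958) = 783/((369 + 996004) + 4460958) = 783/(996373 + 4460958) = 783/5457331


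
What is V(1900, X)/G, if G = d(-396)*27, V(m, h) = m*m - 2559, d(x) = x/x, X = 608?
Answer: 3607441/27 ≈ 1.3361e+5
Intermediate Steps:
d(x) = 1
V(m, h) = -2559 + m² (V(m, h) = m² - 2559 = -2559 + m²)
G = 27 (G = 1*27 = 27)
V(1900, X)/G = (-2559 + 1900²)/27 = (-2559 + 3610000)*(1/27) = 3607441*(1/27) = 3607441/27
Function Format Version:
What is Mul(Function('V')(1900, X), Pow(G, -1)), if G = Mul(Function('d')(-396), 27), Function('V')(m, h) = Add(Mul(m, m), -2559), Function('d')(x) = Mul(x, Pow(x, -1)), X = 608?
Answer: Rational(3607441, 27) ≈ 1.3361e+5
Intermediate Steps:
Function('d')(x) = 1
Function('V')(m, h) = Add(-2559, Pow(m, 2)) (Function('V')(m, h) = Add(Pow(m, 2), -2559) = Add(-2559, Pow(m, 2)))
G = 27 (G = Mul(1, 27) = 27)
Mul(Function('V')(1900, X), Pow(G, -1)) = Mul(Add(-2559, Pow(1900, 2)), Pow(27, -1)) = Mul(Add(-2559, 3610000), Rational(1, 27)) = Mul(3607441, Rational(1, 27)) = Rational(3607441, 27)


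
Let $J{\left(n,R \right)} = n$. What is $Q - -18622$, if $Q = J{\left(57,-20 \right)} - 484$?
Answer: $18195$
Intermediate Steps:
$Q = -427$ ($Q = 57 - 484 = -427$)
$Q - -18622 = -427 - -18622 = -427 + 18622 = 18195$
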